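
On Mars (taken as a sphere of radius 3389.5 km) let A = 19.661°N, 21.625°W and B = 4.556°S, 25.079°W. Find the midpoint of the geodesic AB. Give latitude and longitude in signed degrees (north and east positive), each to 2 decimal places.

Central angle δ = 0.4268 rad. Interpolating on the sphere with fraction f = 0.5:
P = [sin((1−f)δ)·A + sin(fδ)·B] / sin δ = 0.5116·A + 0.5116·B in Cartesian coordinates,
giving P = (0.9098, -0.3937, 0.1315), i.e. latitude 7.56°, longitude -23.40°.

7.56°, -23.40°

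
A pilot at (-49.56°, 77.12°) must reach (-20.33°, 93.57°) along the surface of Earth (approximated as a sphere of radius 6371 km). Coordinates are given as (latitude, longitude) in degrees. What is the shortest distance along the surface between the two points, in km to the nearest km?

3562 km

Let φ₁ = -0.8650 rad, φ₂ = -0.3548 rad, and Δλ = 0.2871 rad.
cos c = sin φ₁ sin φ₂ + cos φ₁ cos φ₂ cos Δλ = (-0.7611)(-0.3474) + (0.6487)(0.9377)(0.9591) = 0.84777,
so c = arccos(0.84777) = 0.55903 rad.
Distance = R·c = 6371 × 0.5590 ≈ 3562 km.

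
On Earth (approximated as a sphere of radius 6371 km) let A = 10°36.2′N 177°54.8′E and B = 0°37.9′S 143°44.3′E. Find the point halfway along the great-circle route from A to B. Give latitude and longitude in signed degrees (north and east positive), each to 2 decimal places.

5.21°, 160.67°

Central angle δ = 0.6247 rad. Interpolating on the sphere with fraction f = 0.5:
P = [sin((1−f)δ)·A + sin(fδ)·B] / sin δ = 0.5254·A + 0.5254·B in Cartesian coordinates,
giving P = (-0.9397, 0.3296, 0.0909), i.e. latitude 5.21°, longitude 160.67°.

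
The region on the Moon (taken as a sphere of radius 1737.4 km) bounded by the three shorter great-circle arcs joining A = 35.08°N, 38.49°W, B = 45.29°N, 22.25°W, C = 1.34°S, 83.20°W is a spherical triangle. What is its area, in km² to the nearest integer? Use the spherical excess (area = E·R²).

109799 km²

Side lengths (central angles): a = 1.2399, b = 0.9667, c = 0.2795 rad; semiperimeter s = 1.2431.
By l'Huilier's theorem, tan(E/4) = √[tan(s/2) tan((s−a)/2) tan((s−b)/2) tan((s−c)/2)], giving spherical excess E = 0.0364 rad.
Area = E·R² = 0.0364 × (1737.4)² ≈ 109799 km².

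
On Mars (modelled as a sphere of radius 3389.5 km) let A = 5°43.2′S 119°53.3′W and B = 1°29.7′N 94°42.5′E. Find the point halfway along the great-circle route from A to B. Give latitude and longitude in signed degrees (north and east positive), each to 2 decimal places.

Central angle δ = 2.5346 rad. Interpolating on the sphere with fraction f = 0.5:
P = [sin((1−f)δ)·A + sin(fδ)·B] / sin δ = 1.6731·A + 1.6731·B in Cartesian coordinates,
giving P = (-0.9669, 0.2235, -0.1231), i.e. latitude -7.07°, longitude 166.98°.

-7.07°, 166.98°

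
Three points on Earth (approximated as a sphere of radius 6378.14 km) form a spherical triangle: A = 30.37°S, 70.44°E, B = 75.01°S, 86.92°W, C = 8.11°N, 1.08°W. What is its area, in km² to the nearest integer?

48430447 km²

Side lengths (central angles): a = 1.6888, b = 1.3700, c = 1.2845 rad; semiperimeter s = 2.1716.
By l'Huilier's theorem, tan(E/4) = √[tan(s/2) tan((s−a)/2) tan((s−b)/2) tan((s−c)/2)], giving spherical excess E = 1.1905 rad.
Area = E·R² = 1.1905 × (6378.14)² ≈ 48430447 km².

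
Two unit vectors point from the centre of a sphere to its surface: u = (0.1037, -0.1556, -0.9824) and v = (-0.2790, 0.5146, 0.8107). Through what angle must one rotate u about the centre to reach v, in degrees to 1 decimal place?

u·v = -0.9054; |u| = 1.0000, |v| = 0.9999.
cos θ = (u·v)/(|u||v|) = -0.9055, so θ = 154.9°.

154.9°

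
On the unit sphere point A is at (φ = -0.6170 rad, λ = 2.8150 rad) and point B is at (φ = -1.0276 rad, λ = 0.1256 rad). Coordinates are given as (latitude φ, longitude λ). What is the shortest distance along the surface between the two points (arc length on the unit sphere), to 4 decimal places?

In radians: φ₁ = -0.6170, φ₂ = -1.0276, Δλ = -154.091° = -2.6894 rad.
Haversine: a = sin²(Δφ/2) + cos φ₁ cos φ₂ sin²(Δλ/2) = 0.0416 + (0.8156)(0.5169)(0.9497) = 0.44195.
Central angle c = 2·arcsin(√a) = 1.45443 rad.
On the unit sphere the arc length equals the central angle: 1.4544.

1.4544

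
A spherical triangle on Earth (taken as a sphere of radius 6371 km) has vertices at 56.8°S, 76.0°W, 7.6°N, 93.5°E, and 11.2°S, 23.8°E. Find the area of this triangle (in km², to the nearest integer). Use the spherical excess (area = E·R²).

60050145 km²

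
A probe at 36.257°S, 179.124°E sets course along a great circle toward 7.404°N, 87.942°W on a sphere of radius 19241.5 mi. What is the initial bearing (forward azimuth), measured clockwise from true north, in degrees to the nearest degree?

86°

Δλ = 92.934° = 1.6220 rad.
y = sin Δλ · cos φ₂ = (0.9987)(0.9917) = 0.9904
x = cos φ₁ sin φ₂ − sin φ₁ cos φ₂ cos Δλ = (0.8064)(0.1289) − (-0.5914)(0.9917)(-0.0512) = 0.0739
θ = atan2(y, x) = 85.73°, so the bearing is 86°.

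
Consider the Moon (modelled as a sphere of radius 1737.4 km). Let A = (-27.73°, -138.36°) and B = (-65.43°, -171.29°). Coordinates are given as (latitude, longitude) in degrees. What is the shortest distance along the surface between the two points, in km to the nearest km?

1302 km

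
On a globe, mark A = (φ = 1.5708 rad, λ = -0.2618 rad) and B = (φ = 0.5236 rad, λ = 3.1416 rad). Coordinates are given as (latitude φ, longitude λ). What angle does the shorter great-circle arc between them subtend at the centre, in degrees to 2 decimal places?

Let φ₁ = 1.5708 rad, φ₂ = 0.5236 rad, and Δλ = -2.8798 rad.
cos c = sin φ₁ sin φ₂ + cos φ₁ cos φ₂ cos Δλ = (1.0000)(0.5000) + (-0.0000)(0.8660)(-0.9659) = 0.50000,
so c = arccos(0.50000) = 1.04719 rad.
So the angular separation is 60.00°.

60.00°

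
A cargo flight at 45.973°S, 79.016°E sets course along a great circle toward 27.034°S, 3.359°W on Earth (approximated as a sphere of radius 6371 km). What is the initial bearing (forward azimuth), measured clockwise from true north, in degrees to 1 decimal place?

255.3°

With φ₁ = -0.8024, φ₂ = -0.4718, Δλ = -1.4377 rad, the forward-azimuth formula gives
θ = atan2( sin Δλ cos φ₂ , cos φ₁ sin φ₂ − sin φ₁ cos φ₂ cos Δλ ) = atan2(-0.8829, -0.2309) = -104.66°.
Adding 360° brings this into [0°, 360°): 255.3°.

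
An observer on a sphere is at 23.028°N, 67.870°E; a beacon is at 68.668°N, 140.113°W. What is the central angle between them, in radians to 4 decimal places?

1.5020 rad

In radians: φ₁ = 0.4019, φ₂ = 1.1985, Δλ = 152.017° = 2.6532 rad.
cos c = sin φ₁ sin φ₂ + cos φ₁ cos φ₂ cos Δλ = (0.3912)(0.9315) + (0.9203)(0.3638)(-0.8831) = 0.06874,
so c = arccos(0.06874) = 1.50200 rad.
So the angular separation is 1.5020 rad.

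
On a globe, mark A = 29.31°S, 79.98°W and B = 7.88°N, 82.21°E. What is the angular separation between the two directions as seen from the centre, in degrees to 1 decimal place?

152.8°

With latitudes φ₁ = -29.310°, φ₂ = 7.880° and longitude difference Δλ = 162.190°:
Haversine: a = sin²(Δφ/2) + cos φ₁ cos φ₂ sin²(Δλ/2) = 0.1017 + (0.8720)(0.9906)(0.9760) = 0.94474.
Central angle c = 2·arcsin(√a) = 2.66698 rad.
So the angular separation is 152.8°.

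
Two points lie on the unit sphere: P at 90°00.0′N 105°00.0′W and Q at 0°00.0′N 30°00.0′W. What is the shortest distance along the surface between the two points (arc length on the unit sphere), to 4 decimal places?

1.5708

In radians: φ₁ = 1.5708, φ₂ = 0.0000, Δλ = 75.000° = 1.3090 rad.
cos c = sin φ₁ sin φ₂ + cos φ₁ cos φ₂ cos Δλ = (1.0000)(0.0000) + (0.0000)(1.0000)(0.2588) = 0.00000,
so c = arccos(0.00000) = 1.57080 rad.
On the unit sphere the arc length equals the central angle: 1.5708.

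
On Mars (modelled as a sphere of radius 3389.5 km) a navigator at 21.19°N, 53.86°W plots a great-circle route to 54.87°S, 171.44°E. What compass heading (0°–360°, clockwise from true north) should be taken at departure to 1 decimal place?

Δλ = -134.700° = -2.3510 rad.
y = sin Δλ · cos φ₂ = (-0.7108)(0.5754) = -0.4090
x = cos φ₁ sin φ₂ − sin φ₁ cos φ₂ cos Δλ = (0.9324)(-0.8178) − (0.3615)(0.5754)(-0.7034) = -0.6162
θ = atan2(y, x) = -146.43°; adding 360° gives 213.6°.

213.6°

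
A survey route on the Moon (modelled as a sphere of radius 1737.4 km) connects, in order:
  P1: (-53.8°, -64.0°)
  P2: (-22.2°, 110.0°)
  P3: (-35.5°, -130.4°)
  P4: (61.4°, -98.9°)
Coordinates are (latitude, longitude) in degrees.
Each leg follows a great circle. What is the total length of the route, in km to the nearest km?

9183 km

Leg P1→P2: central angle 1.8121 rad, distance 3148.3 km.
Leg P2→P3: central angle 1.7243 rad, distance 2995.8 km.
Leg P3→P4: central angle 1.7493 rad, distance 3039.2 km.
Total: 3148.3 + 2995.8 + 3039.2 ≈ 9183 km.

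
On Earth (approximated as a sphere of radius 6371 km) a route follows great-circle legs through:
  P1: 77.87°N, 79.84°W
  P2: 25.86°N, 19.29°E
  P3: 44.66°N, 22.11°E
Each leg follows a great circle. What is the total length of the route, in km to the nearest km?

Leg P1→P2: central angle 1.1632 rad, distance 7410.6 km.
Leg P2→P3: central angle 0.3305 rad, distance 2105.7 km.
Total: 7410.6 + 2105.7 ≈ 9516 km.

9516 km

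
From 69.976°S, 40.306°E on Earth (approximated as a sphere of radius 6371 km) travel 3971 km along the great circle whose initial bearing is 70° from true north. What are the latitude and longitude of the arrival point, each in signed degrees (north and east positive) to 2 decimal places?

Angular distance δ = d/R = 3971/6371 = 0.62329 rad; initial bearing θ = 1.2217 rad.
sin φ₂ = sin φ₁ cos δ + cos φ₁ sin δ cos θ = (-0.9395)(0.8120) + (0.3424)(0.5837)(0.3420) = -0.6945, so φ₂ = -43.99°.
Δλ = atan2(sin θ sin δ cos φ₁, cos δ − sin φ₁ sin φ₂) = atan2(0.1878, 0.1594) = 49.674°.
λ₂ = 40.306° + 49.674° = 89.98°.

-43.99°, 89.98°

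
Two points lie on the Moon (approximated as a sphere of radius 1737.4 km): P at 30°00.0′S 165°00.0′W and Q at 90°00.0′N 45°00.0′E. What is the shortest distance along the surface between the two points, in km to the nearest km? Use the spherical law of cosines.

In radians: φ₁ = -0.5236, φ₂ = 1.5708, Δλ = -150.000° = -2.6180 rad.
cos c = sin φ₁ sin φ₂ + cos φ₁ cos φ₂ cos Δλ = (-0.5000)(1.0000) + (0.8660)(0.0000)(-0.8660) = -0.50000,
so c = arccos(-0.50000) = 2.09440 rad.
Distance = R·c = 1737.4 × 2.0944 ≈ 3639 km.

3639 km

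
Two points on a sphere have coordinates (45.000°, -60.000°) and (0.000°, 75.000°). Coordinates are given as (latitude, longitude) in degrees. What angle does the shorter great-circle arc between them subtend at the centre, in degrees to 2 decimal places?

Let φ₁ = 0.7854 rad, φ₂ = 0.0000 rad, and Δλ = 2.3562 rad.
Haversine: a = sin²(Δφ/2) + cos φ₁ cos φ₂ sin²(Δλ/2) = 0.1464 + (0.7071)(1.0000)(0.8536) = 0.75000.
Central angle c = 2·arcsin(√a) = 2.09440 rad.
So the angular separation is 120.00°.

120.00°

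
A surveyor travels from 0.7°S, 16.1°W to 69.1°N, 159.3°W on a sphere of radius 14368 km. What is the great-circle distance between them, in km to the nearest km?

In radians: φ₁ = -0.0122, φ₂ = 1.2060, Δλ = -143.200° = -2.4993 rad.
Haversine: a = sin²(Δφ/2) + cos φ₁ cos φ₂ sin²(Δλ/2) = 0.3274 + (0.9999)(0.3567)(0.9004) = 0.64852.
Central angle c = 2·arcsin(√a) = 1.87239 rad.
Distance = R·c = 14368 × 1.8724 ≈ 26903 km.

26903 km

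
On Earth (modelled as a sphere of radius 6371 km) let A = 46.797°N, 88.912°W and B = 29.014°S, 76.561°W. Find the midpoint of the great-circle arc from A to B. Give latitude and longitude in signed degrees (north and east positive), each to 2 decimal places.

8.94°, -81.98°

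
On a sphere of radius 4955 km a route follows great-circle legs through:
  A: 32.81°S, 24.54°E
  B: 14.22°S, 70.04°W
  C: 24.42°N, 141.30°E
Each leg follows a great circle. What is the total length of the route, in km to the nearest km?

20315 km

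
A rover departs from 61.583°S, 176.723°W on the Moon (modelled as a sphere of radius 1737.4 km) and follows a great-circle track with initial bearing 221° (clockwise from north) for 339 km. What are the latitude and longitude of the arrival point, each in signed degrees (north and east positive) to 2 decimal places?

-68.82°, 162.66°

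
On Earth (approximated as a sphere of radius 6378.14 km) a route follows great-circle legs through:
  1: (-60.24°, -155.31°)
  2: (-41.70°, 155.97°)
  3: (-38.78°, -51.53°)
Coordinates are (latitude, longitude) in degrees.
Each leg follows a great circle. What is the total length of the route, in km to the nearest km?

Leg 1→2: central angle 0.6059 rad, distance 3864.4 km.
Leg 2→3: central angle 1.6706 rad, distance 10655.2 km.
Total: 3864.4 + 10655.2 ≈ 14520 km.

14520 km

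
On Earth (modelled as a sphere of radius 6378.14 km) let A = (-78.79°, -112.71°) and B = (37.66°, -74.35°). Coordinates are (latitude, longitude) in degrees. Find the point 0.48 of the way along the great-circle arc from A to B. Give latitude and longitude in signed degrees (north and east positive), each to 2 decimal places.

The central angle between A and B is δ = 2.0699 rad.
With f = 0.48, the slerp weights are sin((1−f)δ)/sin δ = 1.0025 and sin(fδ)/sin δ = 0.9544.
Weighted sum of the unit vectors: (1.0025)·(-0.0751,-0.1793,-0.9809) + (0.9544)·(0.2136,-0.7623,0.6110) = (0.1286, -0.9073, -0.4003).
Converting back: φ = atan2(z, √(x²+y²)) = -23.60°, λ = atan2(y, x) = -81.93°.

-23.60°, -81.93°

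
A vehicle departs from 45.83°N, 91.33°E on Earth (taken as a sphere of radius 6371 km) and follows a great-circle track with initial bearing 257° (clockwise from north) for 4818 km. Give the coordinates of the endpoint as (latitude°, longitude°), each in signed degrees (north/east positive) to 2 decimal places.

Angular distance δ = d/R = 4818/6371 = 0.75624 rad; initial bearing θ = 4.4855 rad.
sin φ₂ = sin φ₁ cos δ + cos φ₁ sin δ cos θ = (0.7173)(0.7274) + (0.6968)(0.6862)(-0.2250) = 0.4142, so φ₂ = 24.47°.
Δλ = atan2(sin θ sin δ cos φ₁, cos δ − sin φ₁ sin φ₂) = atan2(-0.4659, 0.4303) = -47.272°.
λ₂ = 91.330° − 47.272° = 44.06°.

24.47°, 44.06°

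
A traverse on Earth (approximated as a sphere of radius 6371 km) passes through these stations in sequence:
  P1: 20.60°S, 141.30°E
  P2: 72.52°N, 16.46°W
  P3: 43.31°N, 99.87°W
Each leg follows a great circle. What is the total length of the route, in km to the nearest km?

19323 km

Leg P1→P2: central angle 2.2091 rad, distance 14074.3 km.
Leg P2→P3: central angle 0.8239 rad, distance 5249.2 km.
Total: 14074.3 + 5249.2 ≈ 19323 km.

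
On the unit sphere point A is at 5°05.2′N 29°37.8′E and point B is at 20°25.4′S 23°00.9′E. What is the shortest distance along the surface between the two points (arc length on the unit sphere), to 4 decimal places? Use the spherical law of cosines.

Let φ₁ = 0.0888 rad, φ₂ = -0.3565 rad, and Δλ = -0.1155 rad.
cos c = sin φ₁ sin φ₂ + cos φ₁ cos φ₂ cos Δλ = (0.0887)(-0.3490) + (0.9961)(0.9371)(0.9933) = 0.89630,
so c = arccos(0.89630) = 0.45945 rad.
On the unit sphere the arc length equals the central angle: 0.4595.

0.4595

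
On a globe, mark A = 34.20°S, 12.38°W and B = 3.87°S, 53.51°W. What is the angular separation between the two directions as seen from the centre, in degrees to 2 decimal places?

48.74°

Let φ₁ = -0.5969 rad, φ₂ = -0.0675 rad, and Δλ = -0.7179 rad.
Haversine: a = sin²(Δφ/2) + cos φ₁ cos φ₂ sin²(Δλ/2) = 0.0684 + (0.8271)(0.9977)(0.1234) = 0.17026.
Central angle c = 2·arcsin(√a) = 0.85066 rad.
So the angular separation is 48.74°.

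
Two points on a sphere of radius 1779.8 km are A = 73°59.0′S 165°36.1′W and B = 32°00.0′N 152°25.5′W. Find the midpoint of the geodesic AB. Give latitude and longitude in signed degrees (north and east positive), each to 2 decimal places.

-21.09°, -155.65°

The central angle between A and B is δ = 1.8562 rad.
With f = 0.5, the slerp weights are sin((1−f)δ)/sin δ = 0.8342 and sin(fδ)/sin δ = 0.8342.
Weighted sum of the unit vectors: (0.8342)·(-0.2673,-0.0686,-0.9612) + (0.8342)·(-0.7517,-0.3926,0.5299) = (-0.8500, -0.3847, -0.3598).
Converting back: φ = atan2(z, √(x²+y²)) = -21.09°, λ = atan2(y, x) = -155.65°.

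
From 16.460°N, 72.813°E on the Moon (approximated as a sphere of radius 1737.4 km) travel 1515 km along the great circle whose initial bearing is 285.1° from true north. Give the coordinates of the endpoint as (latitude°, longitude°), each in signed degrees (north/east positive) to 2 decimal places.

Angular distance δ = d/R = 1515/1737.4 = 0.87199 rad; initial bearing θ = 4.9759 rad.
sin φ₂ = sin φ₁ cos δ + cos φ₁ sin δ cos θ = (0.2833)(0.6433) + (0.9590)(0.7656)(0.2605) = 0.3735, so φ₂ = 21.93°.
Δλ = atan2(sin θ sin δ cos φ₁, cos δ − sin φ₁ sin φ₂) = atan2(-0.7089, 0.5375) = -52.831°.
λ₂ = 72.813° − 52.831° = 19.98°.

21.93°, 19.98°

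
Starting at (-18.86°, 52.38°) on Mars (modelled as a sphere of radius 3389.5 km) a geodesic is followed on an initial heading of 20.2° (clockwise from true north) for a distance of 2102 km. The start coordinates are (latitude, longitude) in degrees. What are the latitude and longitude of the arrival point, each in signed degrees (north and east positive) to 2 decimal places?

14.66°, 64.35°

Angular distance δ = d/R = 2102/3389.5 = 0.62015 rad; initial bearing θ = 0.3526 rad.
sin φ₂ = sin φ₁ cos δ + cos φ₁ sin δ cos θ = (-0.3233)(0.8138) + (0.9463)(0.5812)(0.9385) = 0.2531, so φ₂ = 14.66°.
Δλ = atan2(sin θ sin δ cos φ₁, cos δ − sin φ₁ sin φ₂) = atan2(0.1899, 0.8956) = 11.971°.
λ₂ = 52.380° + 11.971° = 64.35°.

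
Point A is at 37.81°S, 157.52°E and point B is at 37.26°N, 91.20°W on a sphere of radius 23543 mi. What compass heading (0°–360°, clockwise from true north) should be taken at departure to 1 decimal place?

67.9°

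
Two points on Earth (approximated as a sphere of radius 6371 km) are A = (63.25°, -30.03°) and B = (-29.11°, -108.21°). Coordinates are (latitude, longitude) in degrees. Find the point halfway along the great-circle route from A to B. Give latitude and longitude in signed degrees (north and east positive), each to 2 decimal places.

20.95°, -83.69°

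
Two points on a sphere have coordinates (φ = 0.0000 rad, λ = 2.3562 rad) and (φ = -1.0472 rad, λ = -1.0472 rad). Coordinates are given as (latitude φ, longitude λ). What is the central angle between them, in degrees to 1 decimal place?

118.9°

Let φ₁ = 0.0000 rad, φ₂ = -1.0472 rad, and Δλ = 2.8798 rad.
cos c = sin φ₁ sin φ₂ + cos φ₁ cos φ₂ cos Δλ = (0.0000)(-0.8660) + (1.0000)(0.5000)(-0.9659) = -0.48296,
so c = arccos(-0.48296) = 2.07483 rad.
So the angular separation is 118.9°.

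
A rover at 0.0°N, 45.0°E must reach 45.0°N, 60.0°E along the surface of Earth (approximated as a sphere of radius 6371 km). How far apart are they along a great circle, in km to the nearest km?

With latitudes φ₁ = 0.000°, φ₂ = 45.000° and longitude difference Δλ = 15.000°:
cos c = sin φ₁ sin φ₂ + cos φ₁ cos φ₂ cos Δλ = (0.0000)(0.7071) + (1.0000)(0.7071)(0.9659) = 0.68301,
so c = arccos(0.68301) = 0.81892 rad.
Distance = R·c = 6371 × 0.8189 ≈ 5217 km.

5217 km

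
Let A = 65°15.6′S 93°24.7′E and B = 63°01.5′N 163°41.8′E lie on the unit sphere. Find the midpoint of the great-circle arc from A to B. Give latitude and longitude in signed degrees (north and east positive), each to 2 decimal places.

-1.37°, 130.18°

Central angle δ = 2.4119 rad. Interpolating on the sphere with fraction f = 0.5:
P = [sin((1−f)δ)·A + sin(fδ)·B] / sin δ = 1.4013·A + 1.4013·B in Cartesian coordinates,
giving P = (-0.6450, 0.7638, -0.0238), i.e. latitude -1.37°, longitude 130.18°.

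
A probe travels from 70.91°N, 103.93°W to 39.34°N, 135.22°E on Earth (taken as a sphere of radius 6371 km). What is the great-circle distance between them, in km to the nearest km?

6895 km

With latitudes φ₁ = 70.910°, φ₂ = 39.340° and longitude difference Δλ = -120.850°:
Haversine: a = sin²(Δφ/2) + cos φ₁ cos φ₂ sin²(Δλ/2) = 0.0740 + (0.3271)(0.7734)(0.7564) = 0.26532.
Central angle c = 2·arcsin(√a) = 1.08224 rad.
Distance = R·c = 6371 × 1.0822 ≈ 6895 km.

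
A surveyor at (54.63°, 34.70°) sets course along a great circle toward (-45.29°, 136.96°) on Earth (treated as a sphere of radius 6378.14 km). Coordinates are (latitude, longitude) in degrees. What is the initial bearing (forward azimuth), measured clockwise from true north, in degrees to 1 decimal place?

112.8°

With φ₁ = 0.9535, φ₂ = -0.7905, Δλ = 1.7848 rad, the forward-azimuth formula gives
θ = atan2( sin Δλ cos φ₂ , cos φ₁ sin φ₂ − sin φ₁ cos φ₂ cos Δλ ) = atan2(0.6875, -0.2896) = 112.84°.
So the initial bearing is 112.8°.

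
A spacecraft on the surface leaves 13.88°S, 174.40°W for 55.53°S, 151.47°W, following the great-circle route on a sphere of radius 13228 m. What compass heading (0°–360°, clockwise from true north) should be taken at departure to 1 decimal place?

161.9°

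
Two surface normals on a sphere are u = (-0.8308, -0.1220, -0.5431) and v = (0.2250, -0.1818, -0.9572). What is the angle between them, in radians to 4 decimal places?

1.2078 rad

u·v = 0.3551; |u| = 1.0000, |v| = 1.0000.
cos θ = (u·v)/(|u||v|) = 0.3551, so θ = 1.2078 rad.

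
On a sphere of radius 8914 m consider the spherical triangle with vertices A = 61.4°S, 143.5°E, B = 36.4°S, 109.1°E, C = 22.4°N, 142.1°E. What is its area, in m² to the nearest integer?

29819844 m²

Side lengths (central angles): a = 1.1615, b = 1.4627, c = 0.5755 rad; semiperimeter s = 1.5999.
By l'Huilier's theorem, tan(E/4) = √[tan(s/2) tan((s−a)/2) tan((s−b)/2) tan((s−c)/2)], giving spherical excess E = 0.3753 rad.
Area = E·R² = 0.3753 × (8914)² ≈ 29819844 m².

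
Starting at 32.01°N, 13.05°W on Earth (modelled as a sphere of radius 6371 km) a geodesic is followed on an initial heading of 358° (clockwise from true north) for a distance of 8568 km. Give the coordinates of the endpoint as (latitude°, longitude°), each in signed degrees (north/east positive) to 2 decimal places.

70.85°, 172.90°

Angular distance δ = d/R = 8568/6371 = 1.34484 rad; initial bearing θ = 6.2483 rad.
sin φ₂ = sin φ₁ cos δ + cos φ₁ sin δ cos θ = (0.5301)(0.2240) + (0.8480)(0.9746)(0.9994) = 0.9447, so φ₂ = 70.85°.
Δλ = atan2(sin θ sin δ cos φ₁, cos δ − sin φ₁ sin φ₂) = atan2(-0.0288, -0.2767) = -174.049°.
λ₂ = -13.050° − 174.049° = -187.10° → 172.90° after wrapping to (−180°, 180°].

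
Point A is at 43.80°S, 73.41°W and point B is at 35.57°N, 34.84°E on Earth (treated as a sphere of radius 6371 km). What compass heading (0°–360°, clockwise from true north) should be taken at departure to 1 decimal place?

With φ₁ = -0.7645, φ₂ = 0.6208, Δλ = 1.8893 rad, the forward-azimuth formula gives
θ = atan2( sin Δλ cos φ₂ , cos φ₁ sin φ₂ − sin φ₁ cos φ₂ cos Δλ ) = atan2(0.7725, 0.2435) = 72.50°.
So the initial bearing is 72.5°.

72.5°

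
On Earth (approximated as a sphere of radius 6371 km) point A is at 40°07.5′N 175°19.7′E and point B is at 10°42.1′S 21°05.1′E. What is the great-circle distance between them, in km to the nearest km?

15877 km

With latitudes φ₁ = 40.125°, φ₂ = -10.702° and longitude difference Δλ = -154.243°:
cos c = sin φ₁ sin φ₂ + cos φ₁ cos φ₂ cos Δλ = (0.6445)(-0.1857) + (0.7646)(0.9826)(-0.9006) = -0.79637,
so c = arccos(-0.79637) = 2.49206 rad.
Distance = R·c = 6371 × 2.4921 ≈ 15877 km.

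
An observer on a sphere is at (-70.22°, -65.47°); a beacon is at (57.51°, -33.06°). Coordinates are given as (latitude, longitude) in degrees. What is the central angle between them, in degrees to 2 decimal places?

In radians: φ₁ = -1.2256, φ₂ = 1.0037, Δλ = 32.410° = 0.5657 rad.
Haversine: a = sin²(Δφ/2) + cos φ₁ cos φ₂ sin²(Δλ/2) = 0.8060 + (0.3384)(0.5372)(0.0779) = 0.82013.
Central angle c = 2·arcsin(√a) = 2.26563 rad.
So the angular separation is 129.81°.

129.81°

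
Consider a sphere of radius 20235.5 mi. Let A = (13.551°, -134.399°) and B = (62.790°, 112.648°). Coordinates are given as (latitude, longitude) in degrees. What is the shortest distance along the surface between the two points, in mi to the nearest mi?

31077 mi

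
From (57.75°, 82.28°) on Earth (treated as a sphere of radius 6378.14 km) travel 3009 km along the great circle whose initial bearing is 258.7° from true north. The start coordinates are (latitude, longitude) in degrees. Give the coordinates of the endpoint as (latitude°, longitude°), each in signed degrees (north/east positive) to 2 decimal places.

Angular distance δ = d/R = 3009/6378.14 = 0.47177 rad; initial bearing θ = 4.5152 rad.
sin φ₂ = sin φ₁ cos δ + cos φ₁ sin δ cos θ = (0.8457)(0.8908) + (0.5336)(0.4545)(-0.1959) = 0.7058, so φ₂ = 44.90°.
Δλ = atan2(sin θ sin δ cos φ₁, cos δ − sin φ₁ sin φ₂) = atan2(-0.2378, 0.2938) = -38.985°.
λ₂ = 82.280° − 38.985° = 43.30°.

44.90°, 43.30°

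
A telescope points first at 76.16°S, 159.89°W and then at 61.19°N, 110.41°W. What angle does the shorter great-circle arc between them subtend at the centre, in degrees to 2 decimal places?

140.89°

Let φ₁ = -1.3292 rad, φ₂ = 1.0680 rad, and Δλ = 0.8636 rad.
cos c = sin φ₁ sin φ₂ + cos φ₁ cos φ₂ cos Δλ = (-0.9710)(0.8762) + (0.2392)(0.4819)(0.6497) = -0.77589,
so c = arccos(-0.77589) = 2.45892 rad.
So the angular separation is 140.89°.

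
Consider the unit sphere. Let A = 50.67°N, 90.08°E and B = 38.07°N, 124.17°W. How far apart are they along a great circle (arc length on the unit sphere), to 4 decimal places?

1.5062

Let φ₁ = 0.8844 rad, φ₂ = 0.6644 rad, and Δλ = 2.5438 rad.
Haversine: a = sin²(Δφ/2) + cos φ₁ cos φ₂ sin²(Δλ/2) = 0.0120 + (0.6338)(0.7873)(0.9133) = 0.46773.
Central angle c = 2·arcsin(√a) = 1.50622 rad.
On the unit sphere the arc length equals the central angle: 1.5062.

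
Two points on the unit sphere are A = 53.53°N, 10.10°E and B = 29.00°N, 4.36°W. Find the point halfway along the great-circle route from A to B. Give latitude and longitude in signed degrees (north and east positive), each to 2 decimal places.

41.48°, 1.48°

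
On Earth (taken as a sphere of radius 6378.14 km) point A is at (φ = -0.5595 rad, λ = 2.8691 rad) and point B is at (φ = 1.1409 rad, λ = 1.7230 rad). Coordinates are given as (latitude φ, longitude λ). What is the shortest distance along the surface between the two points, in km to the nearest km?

Let φ₁ = -0.5595 rad, φ₂ = 1.1409 rad, and Δλ = -1.1461 rad.
Haversine: a = sin²(Δφ/2) + cos φ₁ cos φ₂ sin²(Δλ/2) = 0.5646 + (0.8475)(0.4168)(0.2940) = 0.66846.
Central angle c = 2·arcsin(√a) = 1.91444 rad.
Distance = R·c = 6378.14 × 1.9144 ≈ 12211 km.

12211 km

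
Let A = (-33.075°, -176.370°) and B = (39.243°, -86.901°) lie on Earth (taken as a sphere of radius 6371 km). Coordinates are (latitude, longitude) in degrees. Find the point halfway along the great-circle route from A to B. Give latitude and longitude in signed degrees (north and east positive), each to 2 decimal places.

The central angle between A and B is δ = 1.9169 rad.
With f = 0.5, the slerp weights are sin((1−f)δ)/sin δ = 0.8699 and sin(fδ)/sin δ = 0.8699.
Weighted sum of the unit vectors: (0.8699)·(-0.8363,-0.0531,-0.5457) + (0.8699)·(0.0419,-0.7733,0.6326) = (-0.6910, -0.7189, 0.0756).
Converting back: φ = atan2(z, √(x²+y²)) = 4.33°, λ = atan2(y, x) = -133.87°.

4.33°, -133.87°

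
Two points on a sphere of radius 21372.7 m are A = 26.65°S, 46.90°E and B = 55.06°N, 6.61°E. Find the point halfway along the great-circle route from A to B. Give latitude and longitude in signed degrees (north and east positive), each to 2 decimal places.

The central angle between A and B is δ = 1.5480 rad.
With f = 0.5, the slerp weights are sin((1−f)δ)/sin δ = 0.6992 and sin(fδ)/sin δ = 0.6992.
Weighted sum of the unit vectors: (0.6992)·(0.6107,0.6526,-0.4485) + (0.6992)·(0.5689,0.0659,0.8198) = (0.8248, 0.5024, 0.2596).
Converting back: φ = atan2(z, √(x²+y²)) = 15.04°, λ = atan2(y, x) = 31.35°.

15.04°, 31.35°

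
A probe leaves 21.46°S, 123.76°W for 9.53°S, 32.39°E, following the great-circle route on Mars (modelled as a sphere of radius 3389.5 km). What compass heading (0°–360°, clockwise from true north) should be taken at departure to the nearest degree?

With φ₁ = -0.3745, φ₂ = -0.1663, Δλ = 2.7253 rad, the forward-azimuth formula gives
θ = atan2( sin Δλ cos φ₂ , cos φ₁ sin φ₂ − sin φ₁ cos φ₂ cos Δλ ) = atan2(0.3988, -0.4841) = 140.52°.
So the initial bearing is 141°.

141°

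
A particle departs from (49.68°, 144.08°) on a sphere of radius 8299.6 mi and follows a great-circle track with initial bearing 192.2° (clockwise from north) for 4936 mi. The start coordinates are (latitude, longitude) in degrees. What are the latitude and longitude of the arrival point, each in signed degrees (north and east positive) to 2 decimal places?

Angular distance δ = d/R = 4936/8299.6 = 0.59473 rad; initial bearing θ = 3.3545 rad.
sin φ₂ = sin φ₁ cos δ + cos φ₁ sin δ cos θ = (0.7624)(0.8283) + (0.6471)(0.5603)(-0.9774) = 0.2772, so φ₂ = 16.09°.
Δλ = atan2(sin θ sin δ cos φ₁, cos δ − sin φ₁ sin φ₂) = atan2(-0.0766, 0.6170) = -7.079°.
λ₂ = 144.080° − 7.079° = 137.00°.

16.09°, 137.00°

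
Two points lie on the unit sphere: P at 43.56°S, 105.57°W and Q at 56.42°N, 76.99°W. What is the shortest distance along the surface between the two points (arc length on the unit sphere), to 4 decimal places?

With latitudes φ₁ = -43.560°, φ₂ = 56.420° and longitude difference Δλ = 28.580°:
Haversine: a = sin²(Δφ/2) + cos φ₁ cos φ₂ sin²(Δλ/2) = 0.5867 + (0.7247)(0.5531)(0.0609) = 0.61107.
Central angle c = 2·arcsin(√a) = 1.79481 rad.
On the unit sphere the arc length equals the central angle: 1.7948.

1.7948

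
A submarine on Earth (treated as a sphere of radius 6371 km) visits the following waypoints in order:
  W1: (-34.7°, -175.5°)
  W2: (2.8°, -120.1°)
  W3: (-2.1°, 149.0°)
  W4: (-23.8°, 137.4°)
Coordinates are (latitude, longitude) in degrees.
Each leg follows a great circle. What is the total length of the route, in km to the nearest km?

19951 km

Leg W1→W2: central angle 1.1169 rad, distance 7115.7 km.
Leg W2→W3: central angle 1.5883 rad, distance 10118.8 km.
Leg W3→W4: central angle 0.4264 rad, distance 2716.6 km.
Total: 7115.7 + 10118.8 + 2716.6 ≈ 19951 km.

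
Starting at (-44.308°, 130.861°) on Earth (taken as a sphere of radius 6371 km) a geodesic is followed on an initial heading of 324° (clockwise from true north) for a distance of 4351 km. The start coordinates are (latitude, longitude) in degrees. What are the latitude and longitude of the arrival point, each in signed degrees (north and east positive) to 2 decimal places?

Angular distance δ = d/R = 4351/6371 = 0.68294 rad; initial bearing θ = 5.6549 rad.
sin φ₂ = sin φ₁ cos δ + cos φ₁ sin δ cos θ = (-0.6985)(0.7757) + (0.7156)(0.6311)(0.8090) = -0.1765, so φ₂ = -10.17°.
Δλ = atan2(sin θ sin δ cos φ₁, cos δ − sin φ₁ sin φ₂) = atan2(-0.2654, 0.6524) = -22.139°.
λ₂ = 130.861° − 22.139° = 108.72°.

-10.17°, 108.72°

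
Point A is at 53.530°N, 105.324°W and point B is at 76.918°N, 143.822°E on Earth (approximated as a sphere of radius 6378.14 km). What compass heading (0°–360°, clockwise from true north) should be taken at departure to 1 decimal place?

341.8°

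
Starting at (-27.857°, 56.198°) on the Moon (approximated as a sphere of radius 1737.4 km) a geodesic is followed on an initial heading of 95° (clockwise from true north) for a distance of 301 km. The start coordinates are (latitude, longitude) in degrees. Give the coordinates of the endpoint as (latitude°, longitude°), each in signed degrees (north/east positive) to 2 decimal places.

Angular distance δ = d/R = 301/1737.4 = 0.17325 rad; initial bearing θ = 1.6581 rad.
sin φ₂ = sin φ₁ cos δ + cos φ₁ sin δ cos θ = (-0.4673)(0.9850) + (0.8841)(0.1724)(-0.0872) = -0.4736, so φ₂ = -28.27°.
Δλ = atan2(sin θ sin δ cos φ₁, cos δ − sin φ₁ sin φ₂) = atan2(0.1518, 0.7638) = 11.243°.
λ₂ = 56.198° + 11.243° = 67.44°.

-28.27°, 67.44°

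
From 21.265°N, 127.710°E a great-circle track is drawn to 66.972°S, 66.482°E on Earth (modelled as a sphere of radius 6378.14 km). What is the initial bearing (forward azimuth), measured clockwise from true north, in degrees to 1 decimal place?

200.3°

With φ₁ = 0.3711, φ₂ = -1.1689, Δλ = -1.0686 rad, the forward-azimuth formula gives
θ = atan2( sin Δλ cos φ₂ , cos φ₁ sin φ₂ − sin φ₁ cos φ₂ cos Δλ ) = atan2(-0.3429, -0.9259) = -159.68°.
Adding 360° brings this into [0°, 360°): 200.3°.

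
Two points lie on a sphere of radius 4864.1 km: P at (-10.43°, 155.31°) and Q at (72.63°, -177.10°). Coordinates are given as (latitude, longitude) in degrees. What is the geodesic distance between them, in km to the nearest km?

In radians: φ₁ = -0.1820, φ₂ = 1.2676, Δλ = 27.590° = 0.4815 rad.
Haversine: a = sin²(Δφ/2) + cos φ₁ cos φ₂ sin²(Δλ/2) = 0.4396 + (0.9835)(0.2985)(0.0569) = 0.45628.
Central angle c = 2·arcsin(√a) = 1.48324 rad.
Distance = R·c = 4864.1 × 1.4832 ≈ 7215 km.

7215 km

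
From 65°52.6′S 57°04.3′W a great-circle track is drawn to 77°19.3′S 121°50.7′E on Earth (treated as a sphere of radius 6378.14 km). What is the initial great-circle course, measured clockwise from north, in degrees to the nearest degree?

180°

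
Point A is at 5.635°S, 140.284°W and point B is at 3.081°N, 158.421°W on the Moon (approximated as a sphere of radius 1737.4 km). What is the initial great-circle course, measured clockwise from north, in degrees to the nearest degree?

295°

With φ₁ = -0.0983, φ₂ = 0.0538, Δλ = -0.3166 rad, the forward-azimuth formula gives
θ = atan2( sin Δλ cos φ₂ , cos φ₁ sin φ₂ − sin φ₁ cos φ₂ cos Δλ ) = atan2(-0.3108, 0.1467) = -64.74°.
Adding 360° brings this into [0°, 360°): 295°.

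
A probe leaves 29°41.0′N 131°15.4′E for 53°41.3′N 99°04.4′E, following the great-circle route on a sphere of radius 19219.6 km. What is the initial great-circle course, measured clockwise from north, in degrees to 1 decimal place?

Δλ = -32.183° = -0.5617 rad.
y = sin Δλ · cos φ₂ = (-0.5326)(0.5922) = -0.3154
x = cos φ₁ sin φ₂ − sin φ₁ cos φ₂ cos Δλ = (0.8688)(0.8058) − (0.4952)(0.5922)(0.8463) = 0.4519
θ = atan2(y, x) = -34.92°; adding 360° gives 325.1°.

325.1°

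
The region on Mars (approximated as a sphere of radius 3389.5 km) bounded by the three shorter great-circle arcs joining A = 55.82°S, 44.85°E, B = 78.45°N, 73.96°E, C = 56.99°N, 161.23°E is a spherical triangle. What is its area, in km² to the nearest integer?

19124441 km²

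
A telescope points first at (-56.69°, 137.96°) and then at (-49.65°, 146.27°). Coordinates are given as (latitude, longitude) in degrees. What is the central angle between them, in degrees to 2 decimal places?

In radians: φ₁ = -0.9894, φ₂ = -0.8666, Δλ = 8.310° = 0.1450 rad.
cos c = sin φ₁ sin φ₂ + cos φ₁ cos φ₂ cos Δλ = (-0.8357)(-0.7621) + (0.5492)(0.6475)(0.9895) = 0.98873,
so c = arccos(0.98873) = 0.15029 rad.
So the angular separation is 8.61°.

8.61°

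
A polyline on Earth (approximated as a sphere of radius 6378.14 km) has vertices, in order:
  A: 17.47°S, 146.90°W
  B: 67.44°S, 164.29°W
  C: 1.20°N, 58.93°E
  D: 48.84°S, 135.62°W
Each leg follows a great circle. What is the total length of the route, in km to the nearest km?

Leg A→B: central angle 0.8938 rad, distance 5700.7 km.
Leg B→C: central angle 1.8743 rad, distance 11954.5 km.
Leg C→D: central angle 2.2819 rad, distance 14554.4 km.
Total: 5700.7 + 11954.5 + 14554.4 ≈ 32210 km.

32210 km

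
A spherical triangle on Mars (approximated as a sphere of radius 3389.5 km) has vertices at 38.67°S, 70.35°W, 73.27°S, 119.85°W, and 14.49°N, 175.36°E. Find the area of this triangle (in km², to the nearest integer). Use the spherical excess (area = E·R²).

Side lengths (central angles): a = 1.6920, b = 2.0570, c = 0.7312 rad; semiperimeter s = 2.2401.
By l'Huilier's theorem, tan(E/4) = √[tan(s/2) tan((s−a)/2) tan((s−b)/2) tan((s−c)/2)], giving spherical excess E = 0.8811 rad.
Area = E·R² = 0.8811 × (3389.5)² ≈ 10122303 km².

10122303 km²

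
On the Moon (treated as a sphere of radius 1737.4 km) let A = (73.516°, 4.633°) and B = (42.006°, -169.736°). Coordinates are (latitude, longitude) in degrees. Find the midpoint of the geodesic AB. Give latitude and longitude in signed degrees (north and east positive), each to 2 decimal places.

74.17°, -166.28°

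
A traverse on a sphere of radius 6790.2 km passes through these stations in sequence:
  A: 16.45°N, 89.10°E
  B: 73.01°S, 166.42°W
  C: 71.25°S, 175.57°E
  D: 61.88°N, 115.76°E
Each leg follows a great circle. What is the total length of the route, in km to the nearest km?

Leg A→B: central angle 1.9187 rad, distance 13028.1 km.
Leg B→C: central angle 0.1008 rad, distance 684.3 km.
Leg C→D: central angle 2.4325 rad, distance 16517.4 km.
Total: 13028.1 + 684.3 + 16517.4 ≈ 30230 km.

30230 km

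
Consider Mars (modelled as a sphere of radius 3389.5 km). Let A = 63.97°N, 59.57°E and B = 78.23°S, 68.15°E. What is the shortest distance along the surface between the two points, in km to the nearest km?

8418 km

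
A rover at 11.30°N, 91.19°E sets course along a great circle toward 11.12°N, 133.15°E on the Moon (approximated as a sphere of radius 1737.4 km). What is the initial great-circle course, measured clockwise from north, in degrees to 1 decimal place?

86.0°

Δλ = 41.960° = 0.7323 rad.
y = sin Δλ · cos φ₂ = (0.6686)(0.9812) = 0.6561
x = cos φ₁ sin φ₂ − sin φ₁ cos φ₂ cos Δλ = (0.9806)(0.1929) − (0.1959)(0.9812)(0.7436) = 0.0462
θ = atan2(y, x) = 85.98°, so the bearing is 86.0°.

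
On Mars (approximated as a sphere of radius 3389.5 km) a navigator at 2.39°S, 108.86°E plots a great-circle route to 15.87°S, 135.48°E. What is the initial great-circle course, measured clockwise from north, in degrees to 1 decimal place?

118.8°

With φ₁ = -0.0417, φ₂ = -0.2770, Δλ = 0.4646 rad, the forward-azimuth formula gives
θ = atan2( sin Δλ cos φ₂ , cos φ₁ sin φ₂ − sin φ₁ cos φ₂ cos Δλ ) = atan2(0.4310, -0.2374) = 118.84°.
So the initial bearing is 118.8°.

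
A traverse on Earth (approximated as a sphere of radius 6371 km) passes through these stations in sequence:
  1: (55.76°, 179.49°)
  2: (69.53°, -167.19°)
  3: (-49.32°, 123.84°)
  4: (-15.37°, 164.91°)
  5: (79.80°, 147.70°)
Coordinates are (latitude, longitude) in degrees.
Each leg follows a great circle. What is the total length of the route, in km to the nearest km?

31925 km

Leg 1→2: central angle 0.2616 rad, distance 1666.9 km.
Leg 2→3: central angle 2.2506 rad, distance 14338.8 km.
Leg 3→4: central angle 0.8300 rad, distance 5288.1 km.
Leg 4→5: central angle 1.6687 rad, distance 10631.3 km.
Total: 1666.9 + 14338.8 + 5288.1 + 10631.3 ≈ 31925 km.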